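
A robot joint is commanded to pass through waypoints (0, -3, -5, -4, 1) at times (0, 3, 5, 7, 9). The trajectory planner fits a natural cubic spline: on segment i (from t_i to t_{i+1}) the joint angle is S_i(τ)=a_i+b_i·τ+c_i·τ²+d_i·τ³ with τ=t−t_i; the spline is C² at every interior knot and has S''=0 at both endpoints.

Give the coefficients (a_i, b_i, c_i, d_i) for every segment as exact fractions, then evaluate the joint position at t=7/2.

  seg 0: a=0 b=-65/71 c=0 d=-2/213
  seg 1: a=-3 b=-83/71 c=-6/71 d=6/71
  seg 2: a=-5 b=-35/71 c=30/71 d=21/568
  seg 3: a=-4 b=233/142 c=183/284 d=-61/568
S(7/2) = -1021/284

Δ: Δ0=-1, Δ1=-1, Δ2=1/2, Δ3=5/2
row 1: diag=10, rhs=0; c'=1/5, d'=0
row 2: denom=8−2·1/5=38/5; d'=(9−2·0)/(38/5)=45/38
row 3: denom=8−2·5/19=142/19; d'=(12−2·45/38)/(142/19)=183/142
back: M3=183/142
back: M2=45/38−5/19·183/142=60/71
back: M1=0−1/5·60/71=-12/71
M: M0=0, M1=-12/71, M2=60/71, M3=183/142, M4=0
seg 0: a=0, c=M0/2=0, d=(M1−M0)/(6·3)=-2/213, b=Δ0−h0·(2M0+M1)/6=-65/71
seg 1: a=-3, c=M1/2=-6/71, d=(M2−M1)/(6·2)=6/71, b=Δ1−h1·(2M1+M2)/6=-83/71
seg 2: a=-5, c=M2/2=30/71, d=(M3−M2)/(6·2)=21/568, b=Δ2−h2·(2M2+M3)/6=-35/71
seg 3: a=-4, c=M3/2=183/284, d=(M4−M3)/(6·2)=-61/568, b=Δ3−h3·(2M3+M4)/6=233/142
t_q=7/2 → seg 1, τ=1/2; S=-3+-83/71·τ+-6/71·τ²+6/71·τ³=-1021/284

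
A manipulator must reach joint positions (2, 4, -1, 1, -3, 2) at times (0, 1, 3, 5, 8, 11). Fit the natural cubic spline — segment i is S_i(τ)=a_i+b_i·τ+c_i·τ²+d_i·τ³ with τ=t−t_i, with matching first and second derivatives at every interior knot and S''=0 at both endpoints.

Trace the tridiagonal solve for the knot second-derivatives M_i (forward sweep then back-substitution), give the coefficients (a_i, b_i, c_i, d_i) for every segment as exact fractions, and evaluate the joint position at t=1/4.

  seg 0: a=2 b=13897/4596 c=0 d=-4705/4596
  seg 1: a=4 b=-109/2298 c=-4705/1532 d=8479/9192
  seg 2: a=-1 b=-1451/1149 c=1887/766 d=-3061/4596
  seg 3: a=1 b=688/1149 c=-587/383 d=1021/3447
  seg 4: a=-3 b=-689/1149 c=434/383 d=-434/3447
S(1/4) = 268645/98048

Δ: Δ0=2, Δ1=-5/2, Δ2=1, Δ3=-4/3, Δ4=5/3
row 1: diag=6, rhs=-27; c'=1/3, d'=-9/2
row 2: denom=8−2·1/3=22/3; d'=(21−2·-9/2)/(22/3)=45/11
row 3: denom=10−2·3/11=104/11; d'=(-14−2·45/11)/(104/11)=-61/26
row 4: denom=12−3·33/104=1149/104; d'=(18−3·-61/26)/(1149/104)=868/383
back: M4=868/383
back: M3=-61/26−33/104·868/383=-1174/383
back: M2=45/11−3/11·-1174/383=1887/383
back: M1=-9/2−1/3·1887/383=-4705/766
M: M0=0, M1=-4705/766, M2=1887/383, M3=-1174/383, M4=868/383, M5=0
seg 0: a=2, c=M0/2=0, d=(M1−M0)/(6·1)=-4705/4596, b=Δ0−h0·(2M0+M1)/6=13897/4596
seg 1: a=4, c=M1/2=-4705/1532, d=(M2−M1)/(6·2)=8479/9192, b=Δ1−h1·(2M1+M2)/6=-109/2298
seg 2: a=-1, c=M2/2=1887/766, d=(M3−M2)/(6·2)=-3061/4596, b=Δ2−h2·(2M2+M3)/6=-1451/1149
seg 3: a=1, c=M3/2=-587/383, d=(M4−M3)/(6·3)=1021/3447, b=Δ3−h3·(2M3+M4)/6=688/1149
seg 4: a=-3, c=M4/2=434/383, d=(M5−M4)/(6·3)=-434/3447, b=Δ4−h4·(2M4+M5)/6=-689/1149
t_q=1/4 → seg 0, τ=1/4; S=2+13897/4596·τ+0·τ²+-4705/4596·τ³=268645/98048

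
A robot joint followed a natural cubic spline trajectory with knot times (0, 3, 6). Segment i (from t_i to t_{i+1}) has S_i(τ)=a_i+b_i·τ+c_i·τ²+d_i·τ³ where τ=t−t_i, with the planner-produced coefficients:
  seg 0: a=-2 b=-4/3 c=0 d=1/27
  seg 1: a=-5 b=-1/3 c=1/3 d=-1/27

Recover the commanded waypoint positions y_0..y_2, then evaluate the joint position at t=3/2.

y_0=-2 y_1=-5 y_2=-4
S(3/2) = -31/8

y_0 = S_0(0) = a_0 = -2
y_1 = S_1(0) = a_1 = -5
y_2 = S_1(3) = -4
t_q=3/2 is in segment 0 (τ=3/2); S_0(τ)=-31/8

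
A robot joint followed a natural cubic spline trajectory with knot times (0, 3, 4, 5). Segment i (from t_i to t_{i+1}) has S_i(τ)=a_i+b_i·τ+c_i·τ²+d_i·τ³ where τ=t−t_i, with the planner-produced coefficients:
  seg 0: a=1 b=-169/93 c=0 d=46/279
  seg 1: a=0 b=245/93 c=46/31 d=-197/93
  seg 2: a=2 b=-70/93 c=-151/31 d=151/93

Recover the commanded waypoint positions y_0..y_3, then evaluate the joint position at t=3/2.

y_0 = S_0(0) = a_0 = 1
y_1 = S_1(0) = a_1 = 0
y_2 = S_2(0) = a_2 = 2
y_3 = S_2(1) = -2
t_q=3/2 is in segment 0 (τ=3/2); S_0(τ)=-145/124

y_0=1 y_1=0 y_2=2 y_3=-2
S(3/2) = -145/124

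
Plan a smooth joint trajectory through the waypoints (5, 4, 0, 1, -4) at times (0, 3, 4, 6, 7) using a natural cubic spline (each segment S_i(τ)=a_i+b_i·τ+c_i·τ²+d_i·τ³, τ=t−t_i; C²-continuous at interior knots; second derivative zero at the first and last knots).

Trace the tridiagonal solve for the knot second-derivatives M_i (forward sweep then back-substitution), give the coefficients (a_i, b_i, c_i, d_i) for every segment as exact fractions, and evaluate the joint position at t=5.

Δ: Δ0=-1/3, Δ1=-4, Δ2=1/2, Δ3=-5
row 1: diag=8, rhs=-22; c'=1/8, d'=-11/4
row 2: denom=6−1·1/8=47/8; d'=(27−1·-11/4)/(47/8)=238/47
row 3: denom=6−2·16/47=250/47; d'=(-33−2·238/47)/(250/47)=-2027/250
back: M3=-2027/250
back: M2=238/47−16/47·-2027/250=978/125
back: M1=-11/4−1/8·978/125=-466/125
M: M0=0, M1=-466/125, M2=978/125, M3=-2027/250, M4=0
seg 0: a=5, c=M0/2=0, d=(M1−M0)/(6·3)=-233/1125, b=Δ0−h0·(2M0+M1)/6=574/375
seg 1: a=4, c=M1/2=-233/125, d=(M2−M1)/(6·1)=722/375, b=Δ1−h1·(2M1+M2)/6=-1523/375
seg 2: a=0, c=M2/2=489/125, d=(M3−M2)/(6·2)=-3983/3000, b=Δ2−h2·(2M2+M3)/6=-151/75
seg 3: a=1, c=M3/2=-2027/500, d=(M4−M3)/(6·1)=2027/1500, b=Δ3−h3·(2M3+M4)/6=-1723/750
t_q=5 → seg 2, τ=1; S=0+-151/75·τ+489/125·τ²+-3983/3000·τ³=571/1000

  seg 0: a=5 b=574/375 c=0 d=-233/1125
  seg 1: a=4 b=-1523/375 c=-233/125 d=722/375
  seg 2: a=0 b=-151/75 c=489/125 d=-3983/3000
  seg 3: a=1 b=-1723/750 c=-2027/500 d=2027/1500
S(5) = 571/1000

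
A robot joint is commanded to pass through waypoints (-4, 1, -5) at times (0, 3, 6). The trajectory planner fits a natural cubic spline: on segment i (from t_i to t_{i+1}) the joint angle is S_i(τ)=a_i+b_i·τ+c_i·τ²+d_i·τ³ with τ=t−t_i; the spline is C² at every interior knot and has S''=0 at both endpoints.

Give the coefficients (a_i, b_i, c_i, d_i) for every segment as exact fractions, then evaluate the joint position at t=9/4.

  seg 0: a=-4 b=31/12 c=0 d=-11/108
  seg 1: a=1 b=-1/6 c=-11/12 d=11/108
S(9/4) = 167/256

Δ: Δ0=5/3, Δ1=-2
row 1: diag=12, rhs=-22; c'=1/4, d'=-11/6
back: M1=-11/6
M: M0=0, M1=-11/6, M2=0
seg 0: a=-4, c=M0/2=0, d=(M1−M0)/(6·3)=-11/108, b=Δ0−h0·(2M0+M1)/6=31/12
seg 1: a=1, c=M1/2=-11/12, d=(M2−M1)/(6·3)=11/108, b=Δ1−h1·(2M1+M2)/6=-1/6
t_q=9/4 → seg 0, τ=9/4; S=-4+31/12·τ+0·τ²+-11/108·τ³=167/256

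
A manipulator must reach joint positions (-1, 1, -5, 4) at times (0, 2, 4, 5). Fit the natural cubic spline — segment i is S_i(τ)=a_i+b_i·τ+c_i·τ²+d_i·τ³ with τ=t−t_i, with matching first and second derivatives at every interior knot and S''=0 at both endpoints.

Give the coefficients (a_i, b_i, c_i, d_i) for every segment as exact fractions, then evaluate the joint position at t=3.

Δ: Δ0=1, Δ1=-3, Δ2=9
row 1: diag=8, rhs=-24; c'=1/4, d'=-3
row 2: denom=6−2·1/4=11/2; d'=(72−2·-3)/(11/2)=156/11
back: M2=156/11
back: M1=-3−1/4·156/11=-72/11
M: M0=0, M1=-72/11, M2=156/11, M3=0
seg 0: a=-1, c=M0/2=0, d=(M1−M0)/(6·2)=-6/11, b=Δ0−h0·(2M0+M1)/6=35/11
seg 1: a=1, c=M1/2=-36/11, d=(M2−M1)/(6·2)=19/11, b=Δ1−h1·(2M1+M2)/6=-37/11
seg 2: a=-5, c=M2/2=78/11, d=(M3−M2)/(6·1)=-26/11, b=Δ2−h2·(2M2+M3)/6=47/11
t_q=3 → seg 1, τ=1; S=1+-37/11·τ+-36/11·τ²+19/11·τ³=-43/11

  seg 0: a=-1 b=35/11 c=0 d=-6/11
  seg 1: a=1 b=-37/11 c=-36/11 d=19/11
  seg 2: a=-5 b=47/11 c=78/11 d=-26/11
S(3) = -43/11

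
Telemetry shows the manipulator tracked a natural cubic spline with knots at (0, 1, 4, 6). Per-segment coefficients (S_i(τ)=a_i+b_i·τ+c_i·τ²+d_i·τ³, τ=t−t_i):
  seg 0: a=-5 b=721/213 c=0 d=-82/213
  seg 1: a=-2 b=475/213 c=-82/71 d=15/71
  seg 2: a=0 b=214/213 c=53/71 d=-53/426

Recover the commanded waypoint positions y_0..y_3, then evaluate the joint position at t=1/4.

y_0 = S_0(0) = a_0 = -5
y_1 = S_1(0) = a_1 = -2
y_2 = S_2(0) = a_2 = 0
y_3 = S_2(2) = 4
t_q=1/4 is in segment 0 (τ=1/4); S_0(τ)=-9451/2272

y_0=-5 y_1=-2 y_2=0 y_3=4
S(1/4) = -9451/2272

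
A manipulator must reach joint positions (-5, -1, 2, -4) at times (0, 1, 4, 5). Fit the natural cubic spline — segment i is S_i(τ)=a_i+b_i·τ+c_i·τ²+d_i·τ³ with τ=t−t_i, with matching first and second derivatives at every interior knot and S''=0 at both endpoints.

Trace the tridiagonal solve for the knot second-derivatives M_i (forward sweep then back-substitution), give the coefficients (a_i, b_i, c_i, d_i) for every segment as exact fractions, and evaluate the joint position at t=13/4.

Δ: Δ0=4, Δ1=1, Δ2=-6
row 1: diag=8, rhs=-18; c'=3/8, d'=-9/4
row 2: denom=8−3·3/8=55/8; d'=(-42−3·-9/4)/(55/8)=-282/55
back: M2=-282/55
back: M1=-9/4−3/8·-282/55=-18/55
M: M0=0, M1=-18/55, M2=-282/55, M3=0
seg 0: a=-5, c=M0/2=0, d=(M1−M0)/(6·1)=-3/55, b=Δ0−h0·(2M0+M1)/6=223/55
seg 1: a=-1, c=M1/2=-9/55, d=(M2−M1)/(6·3)=-4/15, b=Δ1−h1·(2M1+M2)/6=214/55
seg 2: a=2, c=M2/2=-141/55, d=(M3−M2)/(6·1)=47/55, b=Δ2−h2·(2M2+M3)/6=-236/55
t_q=13/4 → seg 1, τ=9/4; S=-1+214/55·τ+-9/55·τ²+-4/15·τ³=1711/440

  seg 0: a=-5 b=223/55 c=0 d=-3/55
  seg 1: a=-1 b=214/55 c=-9/55 d=-4/15
  seg 2: a=2 b=-236/55 c=-141/55 d=47/55
S(13/4) = 1711/440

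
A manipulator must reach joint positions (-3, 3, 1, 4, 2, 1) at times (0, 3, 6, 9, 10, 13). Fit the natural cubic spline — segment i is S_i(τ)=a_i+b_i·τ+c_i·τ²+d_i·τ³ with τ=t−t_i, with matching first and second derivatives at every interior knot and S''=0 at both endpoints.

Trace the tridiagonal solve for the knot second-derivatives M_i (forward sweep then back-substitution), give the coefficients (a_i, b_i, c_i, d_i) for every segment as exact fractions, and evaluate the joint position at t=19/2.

Δ: Δ0=2, Δ1=-2/3, Δ2=1, Δ3=-2, Δ4=-1/3
row 1: diag=12, rhs=-16; c'=1/4, d'=-4/3
row 2: denom=12−3·1/4=45/4; d'=(10−3·-4/3)/(45/4)=56/45
row 3: denom=8−3·4/15=36/5; d'=(-18−3·56/45)/(36/5)=-163/54
row 4: denom=8−1·5/36=283/36; d'=(10−1·-163/54)/(283/36)=1406/849
back: M4=1406/849
back: M3=-163/54−5/36·1406/849=-2758/849
back: M2=56/45−4/15·-2758/849=1792/849
back: M1=-4/3−1/4·1792/849=-1580/849
M: M0=0, M1=-1580/849, M2=1792/849, M3=-2758/849, M4=1406/849, M5=0
seg 0: a=-3, c=M0/2=0, d=(M1−M0)/(6·3)=-790/7641, b=Δ0−h0·(2M0+M1)/6=2488/849
seg 1: a=3, c=M1/2=-790/849, d=(M2−M1)/(6·3)=562/2547, b=Δ1−h1·(2M1+M2)/6=118/849
seg 2: a=1, c=M2/2=896/849, d=(M3−M2)/(6·3)=-2275/7641, b=Δ2−h2·(2M2+M3)/6=436/849
seg 3: a=4, c=M3/2=-1379/849, d=(M4−M3)/(6·1)=694/849, b=Δ3−h3·(2M3+M4)/6=-1013/849
seg 4: a=2, c=M4/2=703/849, d=(M5−M4)/(6·3)=-703/7641, b=Δ4−h4·(2M4+M5)/6=-563/283
t_q=19/2 → seg 3, τ=1/2; S=4+-1013/849·τ+-1379/849·τ²+694/849·τ³=5263/1698

  seg 0: a=-3 b=2488/849 c=0 d=-790/7641
  seg 1: a=3 b=118/849 c=-790/849 d=562/2547
  seg 2: a=1 b=436/849 c=896/849 d=-2275/7641
  seg 3: a=4 b=-1013/849 c=-1379/849 d=694/849
  seg 4: a=2 b=-563/283 c=703/849 d=-703/7641
S(19/2) = 5263/1698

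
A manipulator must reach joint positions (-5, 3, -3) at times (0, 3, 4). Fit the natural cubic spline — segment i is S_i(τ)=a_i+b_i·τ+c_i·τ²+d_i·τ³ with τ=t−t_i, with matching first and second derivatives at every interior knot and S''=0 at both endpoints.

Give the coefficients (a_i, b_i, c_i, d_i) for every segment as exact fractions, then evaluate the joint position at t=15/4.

  seg 0: a=-5 b=71/12 c=0 d=-13/36
  seg 1: a=3 b=-23/6 c=-13/4 d=13/12
S(15/4) = -319/256

Δ: Δ0=8/3, Δ1=-6
row 1: diag=8, rhs=-52; c'=1/8, d'=-13/2
back: M1=-13/2
M: M0=0, M1=-13/2, M2=0
seg 0: a=-5, c=M0/2=0, d=(M1−M0)/(6·3)=-13/36, b=Δ0−h0·(2M0+M1)/6=71/12
seg 1: a=3, c=M1/2=-13/4, d=(M2−M1)/(6·1)=13/12, b=Δ1−h1·(2M1+M2)/6=-23/6
t_q=15/4 → seg 1, τ=3/4; S=3+-23/6·τ+-13/4·τ²+13/12·τ³=-319/256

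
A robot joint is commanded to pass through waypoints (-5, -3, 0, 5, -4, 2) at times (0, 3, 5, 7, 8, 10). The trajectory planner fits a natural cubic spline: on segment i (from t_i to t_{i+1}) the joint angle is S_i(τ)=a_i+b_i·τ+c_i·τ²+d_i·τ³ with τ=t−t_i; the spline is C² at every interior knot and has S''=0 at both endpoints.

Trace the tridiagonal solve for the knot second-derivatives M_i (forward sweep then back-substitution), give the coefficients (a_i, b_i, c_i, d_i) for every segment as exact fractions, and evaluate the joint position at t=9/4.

Δ: Δ0=2/3, Δ1=3/2, Δ2=5/2, Δ3=-9, Δ4=3
row 1: diag=10, rhs=5; c'=1/5, d'=1/2
row 2: denom=8−2·1/5=38/5; d'=(6−2·1/2)/(38/5)=25/38
row 3: denom=6−2·5/19=104/19; d'=(-69−2·25/38)/(104/19)=-167/13
row 4: denom=6−1·19/104=605/104; d'=(72−1·-167/13)/(605/104)=8824/605
back: M4=8824/605
back: M3=-167/13−19/104·8824/605=-9384/605
back: M2=25/38−5/19·-9384/605=1147/242
back: M1=1/2−1/5·1147/242=-271/605
M: M0=0, M1=-271/605, M2=1147/242, M3=-9384/605, M4=8824/605, M5=0
seg 0: a=-5, c=M0/2=0, d=(M1−M0)/(6·3)=-271/10890, b=Δ0−h0·(2M0+M1)/6=3233/3630
seg 1: a=-3, c=M1/2=-271/1210, d=(M2−M1)/(6·2)=6277/14520, b=Δ1−h1·(2M1+M2)/6=397/1815
seg 2: a=0, c=M2/2=1147/484, d=(M3−M2)/(6·2)=-24503/14520, b=Δ2−h2·(2M2+M3)/6=16373/3630
seg 3: a=5, c=M3/2=-4692/605, d=(M4−M3)/(6·1)=9104/1815, b=Δ3−h3·(2M3+M4)/6=-1033/165
seg 4: a=-4, c=M4/2=4412/605, d=(M5−M4)/(6·2)=-2206/1815, b=Δ4−h4·(2M4+M5)/6=-12203/1815
t_q=9/4 → seg 0, τ=9/4; S=-5+3233/3630·τ+0·τ²+-271/10890·τ³=-253967/77440

  seg 0: a=-5 b=3233/3630 c=0 d=-271/10890
  seg 1: a=-3 b=397/1815 c=-271/1210 d=6277/14520
  seg 2: a=0 b=16373/3630 c=1147/484 d=-24503/14520
  seg 3: a=5 b=-1033/165 c=-4692/605 d=9104/1815
  seg 4: a=-4 b=-12203/1815 c=4412/605 d=-2206/1815
S(9/4) = -253967/77440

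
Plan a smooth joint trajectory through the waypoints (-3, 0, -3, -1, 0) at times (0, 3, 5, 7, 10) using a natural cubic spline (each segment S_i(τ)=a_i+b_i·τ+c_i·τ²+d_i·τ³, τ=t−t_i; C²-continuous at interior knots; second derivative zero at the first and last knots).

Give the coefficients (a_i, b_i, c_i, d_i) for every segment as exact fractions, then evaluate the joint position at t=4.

Δ: Δ0=1, Δ1=-3/2, Δ2=1, Δ3=1/3
row 1: diag=10, rhs=-15; c'=1/5, d'=-3/2
row 2: denom=8−2·1/5=38/5; d'=(15−2·-3/2)/(38/5)=45/19
row 3: denom=10−2·5/19=180/19; d'=(-4−2·45/19)/(180/19)=-83/90
back: M3=-83/90
back: M2=45/19−5/19·-83/90=47/18
back: M1=-3/2−1/5·47/18=-91/45
M: M0=0, M1=-91/45, M2=47/18, M3=-83/90, M4=0
seg 0: a=-3, c=M0/2=0, d=(M1−M0)/(6·3)=-91/810, b=Δ0−h0·(2M0+M1)/6=181/90
seg 1: a=0, c=M1/2=-91/90, d=(M2−M1)/(6·2)=139/360, b=Δ1−h1·(2M1+M2)/6=-46/45
seg 2: a=-3, c=M2/2=47/36, d=(M3−M2)/(6·2)=-53/180, b=Δ2−h2·(2M2+M3)/6=-13/30
seg 3: a=-1, c=M3/2=-83/180, d=(M4−M3)/(6·3)=83/1620, b=Δ3−h3·(2M3+M4)/6=113/90
t_q=4 → seg 1, τ=1; S=0+-46/45·τ+-91/90·τ²+139/360·τ³=-593/360

  seg 0: a=-3 b=181/90 c=0 d=-91/810
  seg 1: a=0 b=-46/45 c=-91/90 d=139/360
  seg 2: a=-3 b=-13/30 c=47/36 d=-53/180
  seg 3: a=-1 b=113/90 c=-83/180 d=83/1620
S(4) = -593/360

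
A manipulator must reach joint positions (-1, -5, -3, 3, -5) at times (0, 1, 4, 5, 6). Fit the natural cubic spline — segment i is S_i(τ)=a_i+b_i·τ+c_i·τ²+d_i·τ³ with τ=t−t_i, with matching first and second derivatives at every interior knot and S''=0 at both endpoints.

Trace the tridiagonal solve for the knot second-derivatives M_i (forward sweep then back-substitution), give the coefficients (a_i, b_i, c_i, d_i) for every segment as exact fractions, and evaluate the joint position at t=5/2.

Δ: Δ0=-4, Δ1=2/3, Δ2=6, Δ3=-8
row 1: diag=8, rhs=28; c'=3/8, d'=7/2
row 2: denom=8−3·3/8=55/8; d'=(32−3·7/2)/(55/8)=172/55
row 3: denom=4−1·8/55=212/55; d'=(-84−1·172/55)/(212/55)=-1198/53
back: M3=-1198/53
back: M2=172/55−8/55·-1198/53=340/53
back: M1=7/2−3/8·340/53=58/53
M: M0=0, M1=58/53, M2=340/53, M3=-1198/53, M4=0
seg 0: a=-1, c=M0/2=0, d=(M1−M0)/(6·1)=29/159, b=Δ0−h0·(2M0+M1)/6=-665/159
seg 1: a=-5, c=M1/2=29/53, d=(M2−M1)/(6·3)=47/159, b=Δ1−h1·(2M1+M2)/6=-578/159
seg 2: a=-3, c=M2/2=170/53, d=(M3−M2)/(6·1)=-769/159, b=Δ2−h2·(2M2+M3)/6=1213/159
seg 3: a=3, c=M3/2=-599/53, d=(M4−M3)/(6·1)=599/159, b=Δ3−h3·(2M3+M4)/6=-74/159
t_q=5/2 → seg 1, τ=3/2; S=-5+-578/159·τ+29/53·τ²+47/159·τ³=-3487/424

  seg 0: a=-1 b=-665/159 c=0 d=29/159
  seg 1: a=-5 b=-578/159 c=29/53 d=47/159
  seg 2: a=-3 b=1213/159 c=170/53 d=-769/159
  seg 3: a=3 b=-74/159 c=-599/53 d=599/159
S(5/2) = -3487/424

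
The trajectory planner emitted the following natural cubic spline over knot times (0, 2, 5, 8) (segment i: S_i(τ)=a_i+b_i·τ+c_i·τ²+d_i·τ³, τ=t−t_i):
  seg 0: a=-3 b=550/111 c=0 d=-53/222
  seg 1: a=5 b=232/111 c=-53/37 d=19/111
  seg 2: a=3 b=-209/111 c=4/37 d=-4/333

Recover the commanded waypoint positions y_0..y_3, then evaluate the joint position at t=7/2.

y_0=-3 y_1=5 y_2=3 y_3=-2
S(7/2) = 1625/296

y_0 = S_0(0) = a_0 = -3
y_1 = S_1(0) = a_1 = 5
y_2 = S_2(0) = a_2 = 3
y_3 = S_2(3) = -2
t_q=7/2 is in segment 1 (τ=3/2); S_1(τ)=1625/296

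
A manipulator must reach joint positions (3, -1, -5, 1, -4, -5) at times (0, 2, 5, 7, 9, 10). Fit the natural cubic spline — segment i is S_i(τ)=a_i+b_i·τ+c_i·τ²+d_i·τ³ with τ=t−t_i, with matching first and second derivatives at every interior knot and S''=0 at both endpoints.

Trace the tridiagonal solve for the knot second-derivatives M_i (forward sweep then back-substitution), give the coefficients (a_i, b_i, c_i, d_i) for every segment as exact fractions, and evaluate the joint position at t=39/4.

  seg 0: a=3 b=-4880/2823 c=0 d=-383/5646
  seg 1: a=-1 b=-7178/2823 c=-383/941 d=2287/8469
  seg 2: a=-5 b=6511/2823 c=1904/941 d=-4733/5646
  seg 3: a=1 b=961/2823 c=-2829/941 d=17911/22584
  seg 4: a=-4 b=-12241/5646 c=6595/3764 d=-6595/11292
S(39/4) = -1177231/240896

Δ: Δ0=-2, Δ1=-4/3, Δ2=3, Δ3=-5/2, Δ4=-1
row 1: diag=10, rhs=4; c'=3/10, d'=2/5
row 2: denom=10−3·3/10=91/10; d'=(26−3·2/5)/(91/10)=248/91
row 3: denom=8−2·20/91=688/91; d'=(-33−2·248/91)/(688/91)=-3499/688
row 4: denom=6−2·91/344=941/172; d'=(9−2·-3499/688)/(941/172)=6595/1882
back: M4=6595/1882
back: M3=-3499/688−91/344·6595/1882=-5658/941
back: M2=248/91−20/91·-5658/941=3808/941
back: M1=2/5−3/10·3808/941=-766/941
M: M0=0, M1=-766/941, M2=3808/941, M3=-5658/941, M4=6595/1882, M5=0
seg 0: a=3, c=M0/2=0, d=(M1−M0)/(6·2)=-383/5646, b=Δ0−h0·(2M0+M1)/6=-4880/2823
seg 1: a=-1, c=M1/2=-383/941, d=(M2−M1)/(6·3)=2287/8469, b=Δ1−h1·(2M1+M2)/6=-7178/2823
seg 2: a=-5, c=M2/2=1904/941, d=(M3−M2)/(6·2)=-4733/5646, b=Δ2−h2·(2M2+M3)/6=6511/2823
seg 3: a=1, c=M3/2=-2829/941, d=(M4−M3)/(6·2)=17911/22584, b=Δ3−h3·(2M3+M4)/6=961/2823
seg 4: a=-4, c=M4/2=6595/3764, d=(M5−M4)/(6·1)=-6595/11292, b=Δ4−h4·(2M4+M5)/6=-12241/5646
t_q=39/4 → seg 4, τ=3/4; S=-4+-12241/5646·τ+6595/3764·τ²+-6595/11292·τ³=-1177231/240896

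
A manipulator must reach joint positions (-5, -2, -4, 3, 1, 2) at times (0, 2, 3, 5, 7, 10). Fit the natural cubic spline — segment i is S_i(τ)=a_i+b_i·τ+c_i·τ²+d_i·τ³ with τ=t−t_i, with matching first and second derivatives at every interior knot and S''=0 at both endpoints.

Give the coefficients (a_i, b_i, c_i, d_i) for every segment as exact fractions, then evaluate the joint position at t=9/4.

Δ: Δ0=3/2, Δ1=-2, Δ2=7/2, Δ3=-1, Δ4=1/3
row 1: diag=6, rhs=-21; c'=1/6, d'=-7/2
row 2: denom=6−1·1/6=35/6; d'=(33−1·-7/2)/(35/6)=219/35
row 3: denom=8−2·12/35=256/35; d'=(-27−2·219/35)/(256/35)=-1383/256
row 4: denom=10−2·35/128=605/64; d'=(8−2·-1383/256)/(605/64)=2407/1210
back: M4=2407/1210
back: M3=-1383/256−35/128·2407/1210=-1439/242
back: M2=219/35−12/35·-1439/242=5019/605
back: M1=-7/2−1/6·5019/605=-2954/605
M: M0=0, M1=-2954/605, M2=5019/605, M3=-1439/242, M4=2407/1210, M5=0
seg 0: a=-5, c=M0/2=0, d=(M1−M0)/(6·2)=-1477/3630, b=Δ0−h0·(2M0+M1)/6=11353/3630
seg 1: a=-2, c=M1/2=-1477/605, d=(M2−M1)/(6·1)=7973/3630, b=Δ1−h1·(2M1+M2)/6=-6371/3630
seg 2: a=-4, c=M2/2=5019/1210, d=(M3−M2)/(6·2)=-17233/14520, b=Δ2−h2·(2M2+M3)/6=-8/165
seg 3: a=3, c=M3/2=-1439/484, d=(M4−M3)/(6·2)=4801/7260, b=Δ3−h3·(2M3+M4)/6=8353/3630
seg 4: a=1, c=M4/2=2407/2420, d=(M5−M4)/(6·3)=-2407/21780, b=Δ4−h4·(2M4+M5)/6=-6011/3630
t_q=9/4 → seg 1, τ=1/4; S=-2+-6371/3630·τ+-1477/605·τ²+7973/3630·τ³=-198017/77440

  seg 0: a=-5 b=11353/3630 c=0 d=-1477/3630
  seg 1: a=-2 b=-6371/3630 c=-1477/605 d=7973/3630
  seg 2: a=-4 b=-8/165 c=5019/1210 d=-17233/14520
  seg 3: a=3 b=8353/3630 c=-1439/484 d=4801/7260
  seg 4: a=1 b=-6011/3630 c=2407/2420 d=-2407/21780
S(9/4) = -198017/77440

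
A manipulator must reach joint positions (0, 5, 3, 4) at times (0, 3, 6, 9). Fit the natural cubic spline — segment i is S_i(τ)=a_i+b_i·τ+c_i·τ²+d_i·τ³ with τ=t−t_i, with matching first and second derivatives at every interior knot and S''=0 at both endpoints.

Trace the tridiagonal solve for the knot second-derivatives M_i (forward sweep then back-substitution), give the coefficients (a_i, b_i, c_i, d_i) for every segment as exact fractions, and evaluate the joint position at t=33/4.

  seg 0: a=0 b=106/45 c=0 d=-31/405
  seg 1: a=5 b=13/45 c=-31/45 d=10/81
  seg 2: a=3 b=-23/45 c=19/45 d=-19/405
S(33/4) = 221/64

Δ: Δ0=5/3, Δ1=-2/3, Δ2=1/3
row 1: diag=12, rhs=-14; c'=1/4, d'=-7/6
row 2: denom=12−3·1/4=45/4; d'=(6−3·-7/6)/(45/4)=38/45
back: M2=38/45
back: M1=-7/6−1/4·38/45=-62/45
M: M0=0, M1=-62/45, M2=38/45, M3=0
seg 0: a=0, c=M0/2=0, d=(M1−M0)/(6·3)=-31/405, b=Δ0−h0·(2M0+M1)/6=106/45
seg 1: a=5, c=M1/2=-31/45, d=(M2−M1)/(6·3)=10/81, b=Δ1−h1·(2M1+M2)/6=13/45
seg 2: a=3, c=M2/2=19/45, d=(M3−M2)/(6·3)=-19/405, b=Δ2−h2·(2M2+M3)/6=-23/45
t_q=33/4 → seg 2, τ=9/4; S=3+-23/45·τ+19/45·τ²+-19/405·τ³=221/64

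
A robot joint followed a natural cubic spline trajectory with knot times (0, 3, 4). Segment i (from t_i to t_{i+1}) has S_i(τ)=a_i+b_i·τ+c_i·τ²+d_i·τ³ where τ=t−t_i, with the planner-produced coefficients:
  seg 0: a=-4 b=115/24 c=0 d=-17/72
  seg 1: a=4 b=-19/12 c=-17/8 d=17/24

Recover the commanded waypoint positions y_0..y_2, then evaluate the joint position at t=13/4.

y_0 = S_0(0) = a_0 = -4
y_1 = S_1(0) = a_1 = 4
y_2 = S_1(1) = 1
t_q=13/4 is in segment 1 (τ=1/4); S_1(τ)=1783/512

y_0=-4 y_1=4 y_2=1
S(13/4) = 1783/512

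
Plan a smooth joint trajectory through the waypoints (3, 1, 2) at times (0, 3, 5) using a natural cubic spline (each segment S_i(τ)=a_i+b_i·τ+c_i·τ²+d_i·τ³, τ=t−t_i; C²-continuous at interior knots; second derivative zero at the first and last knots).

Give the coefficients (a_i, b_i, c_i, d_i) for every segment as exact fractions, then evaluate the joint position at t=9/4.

  seg 0: a=3 b=-61/60 c=0 d=7/180
  seg 1: a=1 b=1/30 c=7/20 d=-7/120
S(9/4) = 1479/1280

Δ: Δ0=-2/3, Δ1=1/2
row 1: diag=10, rhs=7; c'=1/5, d'=7/10
back: M1=7/10
M: M0=0, M1=7/10, M2=0
seg 0: a=3, c=M0/2=0, d=(M1−M0)/(6·3)=7/180, b=Δ0−h0·(2M0+M1)/6=-61/60
seg 1: a=1, c=M1/2=7/20, d=(M2−M1)/(6·2)=-7/120, b=Δ1−h1·(2M1+M2)/6=1/30
t_q=9/4 → seg 0, τ=9/4; S=3+-61/60·τ+0·τ²+7/180·τ³=1479/1280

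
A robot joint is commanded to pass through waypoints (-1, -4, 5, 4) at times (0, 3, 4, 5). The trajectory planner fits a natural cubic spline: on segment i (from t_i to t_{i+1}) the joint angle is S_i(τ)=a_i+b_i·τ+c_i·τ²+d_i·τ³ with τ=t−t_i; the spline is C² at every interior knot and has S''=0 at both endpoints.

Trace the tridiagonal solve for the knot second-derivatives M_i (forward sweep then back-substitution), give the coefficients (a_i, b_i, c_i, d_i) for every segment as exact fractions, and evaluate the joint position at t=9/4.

Δ: Δ0=-1, Δ1=9, Δ2=-1
row 1: diag=8, rhs=60; c'=1/8, d'=15/2
row 2: denom=4−1·1/8=31/8; d'=(-60−1·15/2)/(31/8)=-540/31
back: M2=-540/31
back: M1=15/2−1/8·-540/31=300/31
M: M0=0, M1=300/31, M2=-540/31, M3=0
seg 0: a=-1, c=M0/2=0, d=(M1−M0)/(6·3)=50/93, b=Δ0−h0·(2M0+M1)/6=-181/31
seg 1: a=-4, c=M1/2=150/31, d=(M2−M1)/(6·1)=-140/31, b=Δ1−h1·(2M1+M2)/6=269/31
seg 2: a=5, c=M2/2=-270/31, d=(M3−M2)/(6·1)=90/31, b=Δ2−h2·(2M2+M3)/6=149/31
t_q=9/4 → seg 0, τ=9/4; S=-1+-181/31·τ+0·τ²+50/93·τ³=-7949/992

  seg 0: a=-1 b=-181/31 c=0 d=50/93
  seg 1: a=-4 b=269/31 c=150/31 d=-140/31
  seg 2: a=5 b=149/31 c=-270/31 d=90/31
S(9/4) = -7949/992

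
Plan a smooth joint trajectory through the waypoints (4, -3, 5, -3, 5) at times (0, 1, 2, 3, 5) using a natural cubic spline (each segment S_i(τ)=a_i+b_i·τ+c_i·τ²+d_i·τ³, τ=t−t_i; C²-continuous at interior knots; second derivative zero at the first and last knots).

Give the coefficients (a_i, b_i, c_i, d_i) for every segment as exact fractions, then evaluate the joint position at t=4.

  seg 0: a=4 b=-1055/86 c=0 d=453/86
  seg 1: a=-3 b=152/43 c=1359/86 d=-975/86
  seg 2: a=5 b=97/86 c=-783/43 d=781/86
  seg 3: a=-3 b=-346/43 c=777/86 d=-259/172
S(4) = -605/172

Δ: Δ0=-7, Δ1=8, Δ2=-8, Δ3=4
row 1: diag=4, rhs=90; c'=1/4, d'=45/2
row 2: denom=4−1·1/4=15/4; d'=(-96−1·45/2)/(15/4)=-158/5
row 3: denom=6−1·4/15=86/15; d'=(72−1·-158/5)/(86/15)=777/43
back: M3=777/43
back: M2=-158/5−4/15·777/43=-1566/43
back: M1=45/2−1/4·-1566/43=1359/43
M: M0=0, M1=1359/43, M2=-1566/43, M3=777/43, M4=0
seg 0: a=4, c=M0/2=0, d=(M1−M0)/(6·1)=453/86, b=Δ0−h0·(2M0+M1)/6=-1055/86
seg 1: a=-3, c=M1/2=1359/86, d=(M2−M1)/(6·1)=-975/86, b=Δ1−h1·(2M1+M2)/6=152/43
seg 2: a=5, c=M2/2=-783/43, d=(M3−M2)/(6·1)=781/86, b=Δ2−h2·(2M2+M3)/6=97/86
seg 3: a=-3, c=M3/2=777/86, d=(M4−M3)/(6·2)=-259/172, b=Δ3−h3·(2M3+M4)/6=-346/43
t_q=4 → seg 3, τ=1; S=-3+-346/43·τ+777/86·τ²+-259/172·τ³=-605/172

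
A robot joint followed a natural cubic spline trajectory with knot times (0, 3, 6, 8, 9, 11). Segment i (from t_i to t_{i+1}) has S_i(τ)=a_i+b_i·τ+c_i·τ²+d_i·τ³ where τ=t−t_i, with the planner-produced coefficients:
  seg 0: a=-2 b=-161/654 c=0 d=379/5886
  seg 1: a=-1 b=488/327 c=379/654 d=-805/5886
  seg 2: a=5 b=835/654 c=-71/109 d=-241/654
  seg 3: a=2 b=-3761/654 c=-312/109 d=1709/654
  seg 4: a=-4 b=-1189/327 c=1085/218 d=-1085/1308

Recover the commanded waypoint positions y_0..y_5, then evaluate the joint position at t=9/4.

y_0=-2 y_1=-1 y_2=5 y_3=2 y_4=-4 y_5=2
S(9/4) = -25399/13952

y_0 = S_0(0) = a_0 = -2
y_1 = S_1(0) = a_1 = -1
y_2 = S_2(0) = a_2 = 5
y_3 = S_3(0) = a_3 = 2
y_4 = S_4(0) = a_4 = -4
y_5 = S_4(2) = 2
t_q=9/4 is in segment 0 (τ=9/4); S_0(τ)=-25399/13952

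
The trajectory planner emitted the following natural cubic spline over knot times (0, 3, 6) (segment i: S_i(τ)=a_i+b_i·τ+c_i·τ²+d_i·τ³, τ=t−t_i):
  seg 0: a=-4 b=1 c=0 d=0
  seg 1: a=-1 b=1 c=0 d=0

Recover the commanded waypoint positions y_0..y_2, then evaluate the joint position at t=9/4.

y_0 = S_0(0) = a_0 = -4
y_1 = S_1(0) = a_1 = -1
y_2 = S_1(3) = 2
t_q=9/4 is in segment 0 (τ=9/4); S_0(τ)=-7/4

y_0=-4 y_1=-1 y_2=2
S(9/4) = -7/4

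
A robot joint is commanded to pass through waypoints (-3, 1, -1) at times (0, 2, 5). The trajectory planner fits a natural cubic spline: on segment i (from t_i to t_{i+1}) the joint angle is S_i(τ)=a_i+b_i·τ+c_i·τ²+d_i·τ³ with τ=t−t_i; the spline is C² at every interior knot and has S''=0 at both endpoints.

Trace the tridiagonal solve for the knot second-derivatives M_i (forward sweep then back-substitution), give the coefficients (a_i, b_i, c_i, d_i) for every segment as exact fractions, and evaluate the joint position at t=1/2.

  seg 0: a=-3 b=38/15 c=0 d=-2/15
  seg 1: a=1 b=14/15 c=-4/5 d=4/45
S(1/2) = -7/4

Δ: Δ0=2, Δ1=-2/3
row 1: diag=10, rhs=-16; c'=3/10, d'=-8/5
back: M1=-8/5
M: M0=0, M1=-8/5, M2=0
seg 0: a=-3, c=M0/2=0, d=(M1−M0)/(6·2)=-2/15, b=Δ0−h0·(2M0+M1)/6=38/15
seg 1: a=1, c=M1/2=-4/5, d=(M2−M1)/(6·3)=4/45, b=Δ1−h1·(2M1+M2)/6=14/15
t_q=1/2 → seg 0, τ=1/2; S=-3+38/15·τ+0·τ²+-2/15·τ³=-7/4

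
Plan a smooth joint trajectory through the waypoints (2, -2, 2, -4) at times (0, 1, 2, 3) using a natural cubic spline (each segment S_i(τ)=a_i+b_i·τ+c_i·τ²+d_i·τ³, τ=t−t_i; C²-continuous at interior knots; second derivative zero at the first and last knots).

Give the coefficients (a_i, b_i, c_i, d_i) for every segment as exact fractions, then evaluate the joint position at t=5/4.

  seg 0: a=2 b=-34/5 c=0 d=14/5
  seg 1: a=-2 b=8/5 c=42/5 d=-6
  seg 2: a=2 b=2/5 c=-48/5 d=16/5
S(5/4) = -187/160

Δ: Δ0=-4, Δ1=4, Δ2=-6
row 1: diag=4, rhs=48; c'=1/4, d'=12
row 2: denom=4−1·1/4=15/4; d'=(-60−1·12)/(15/4)=-96/5
back: M2=-96/5
back: M1=12−1/4·-96/5=84/5
M: M0=0, M1=84/5, M2=-96/5, M3=0
seg 0: a=2, c=M0/2=0, d=(M1−M0)/(6·1)=14/5, b=Δ0−h0·(2M0+M1)/6=-34/5
seg 1: a=-2, c=M1/2=42/5, d=(M2−M1)/(6·1)=-6, b=Δ1−h1·(2M1+M2)/6=8/5
seg 2: a=2, c=M2/2=-48/5, d=(M3−M2)/(6·1)=16/5, b=Δ2−h2·(2M2+M3)/6=2/5
t_q=5/4 → seg 1, τ=1/4; S=-2+8/5·τ+42/5·τ²+-6·τ³=-187/160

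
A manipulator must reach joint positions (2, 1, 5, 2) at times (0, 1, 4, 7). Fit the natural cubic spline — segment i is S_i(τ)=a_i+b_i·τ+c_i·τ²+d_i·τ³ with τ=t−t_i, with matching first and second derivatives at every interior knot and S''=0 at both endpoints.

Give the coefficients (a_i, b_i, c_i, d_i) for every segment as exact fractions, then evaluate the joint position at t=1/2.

Δ: Δ0=-1, Δ1=4/3, Δ2=-1
row 1: diag=8, rhs=14; c'=3/8, d'=7/4
row 2: denom=12−3·3/8=87/8; d'=(-14−3·7/4)/(87/8)=-154/87
back: M2=-154/87
back: M1=7/4−3/8·-154/87=70/29
M: M0=0, M1=70/29, M2=-154/87, M3=0
seg 0: a=2, c=M0/2=0, d=(M1−M0)/(6·1)=35/87, b=Δ0−h0·(2M0+M1)/6=-122/87
seg 1: a=1, c=M1/2=35/29, d=(M2−M1)/(6·3)=-182/783, b=Δ1−h1·(2M1+M2)/6=-17/87
seg 2: a=5, c=M2/2=-77/87, d=(M3−M2)/(6·3)=77/783, b=Δ2−h2·(2M2+M3)/6=67/87
t_q=1/2 → seg 0, τ=1/2; S=2+-122/87·τ+0·τ²+35/87·τ³=313/232

  seg 0: a=2 b=-122/87 c=0 d=35/87
  seg 1: a=1 b=-17/87 c=35/29 d=-182/783
  seg 2: a=5 b=67/87 c=-77/87 d=77/783
S(1/2) = 313/232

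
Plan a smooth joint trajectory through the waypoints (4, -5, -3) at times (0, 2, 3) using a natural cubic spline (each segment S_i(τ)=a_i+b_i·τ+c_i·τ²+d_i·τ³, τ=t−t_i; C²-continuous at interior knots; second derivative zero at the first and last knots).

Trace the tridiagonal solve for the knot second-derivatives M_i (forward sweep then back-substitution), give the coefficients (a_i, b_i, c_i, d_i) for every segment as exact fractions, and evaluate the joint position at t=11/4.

  seg 0: a=4 b=-20/3 c=0 d=13/24
  seg 1: a=-5 b=-1/6 c=13/4 d=-13/12
S(11/4) = -961/256

Δ: Δ0=-9/2, Δ1=2
row 1: diag=6, rhs=39; c'=1/6, d'=13/2
back: M1=13/2
M: M0=0, M1=13/2, M2=0
seg 0: a=4, c=M0/2=0, d=(M1−M0)/(6·2)=13/24, b=Δ0−h0·(2M0+M1)/6=-20/3
seg 1: a=-5, c=M1/2=13/4, d=(M2−M1)/(6·1)=-13/12, b=Δ1−h1·(2M1+M2)/6=-1/6
t_q=11/4 → seg 1, τ=3/4; S=-5+-1/6·τ+13/4·τ²+-13/12·τ³=-961/256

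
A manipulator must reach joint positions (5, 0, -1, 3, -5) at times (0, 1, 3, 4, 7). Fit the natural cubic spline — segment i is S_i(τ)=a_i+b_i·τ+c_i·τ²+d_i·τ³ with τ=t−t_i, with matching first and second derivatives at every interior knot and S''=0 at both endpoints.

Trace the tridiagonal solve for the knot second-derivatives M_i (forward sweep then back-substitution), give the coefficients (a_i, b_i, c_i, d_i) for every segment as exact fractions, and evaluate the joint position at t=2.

Δ: Δ0=-5, Δ1=-1/2, Δ2=4, Δ3=-8/3
row 1: diag=6, rhs=27; c'=1/3, d'=9/2
row 2: denom=6−2·1/3=16/3; d'=(27−2·9/2)/(16/3)=27/8
row 3: denom=8−1·3/16=125/16; d'=(-40−1·27/8)/(125/16)=-694/125
back: M3=-694/125
back: M2=27/8−3/16·-694/125=552/125
back: M1=9/2−1/3·552/125=757/250
M: M0=0, M1=757/250, M2=552/125, M3=-694/125, M4=0
seg 0: a=5, c=M0/2=0, d=(M1−M0)/(6·1)=757/1500, b=Δ0−h0·(2M0+M1)/6=-8257/1500
seg 1: a=0, c=M1/2=757/500, d=(M2−M1)/(6·2)=347/3000, b=Δ1−h1·(2M1+M2)/6=-2993/750
seg 2: a=-1, c=M2/2=276/125, d=(M3−M2)/(6·1)=-623/375, b=Δ2−h2·(2M2+M3)/6=259/75
seg 3: a=3, c=M3/2=-347/125, d=(M4−M3)/(6·3)=347/1125, b=Δ3−h3·(2M3+M4)/6=1082/375
t_q=2 → seg 1, τ=1; S=0+-2993/750·τ+757/500·τ²+347/3000·τ³=-2361/1000

  seg 0: a=5 b=-8257/1500 c=0 d=757/1500
  seg 1: a=0 b=-2993/750 c=757/500 d=347/3000
  seg 2: a=-1 b=259/75 c=276/125 d=-623/375
  seg 3: a=3 b=1082/375 c=-347/125 d=347/1125
S(2) = -2361/1000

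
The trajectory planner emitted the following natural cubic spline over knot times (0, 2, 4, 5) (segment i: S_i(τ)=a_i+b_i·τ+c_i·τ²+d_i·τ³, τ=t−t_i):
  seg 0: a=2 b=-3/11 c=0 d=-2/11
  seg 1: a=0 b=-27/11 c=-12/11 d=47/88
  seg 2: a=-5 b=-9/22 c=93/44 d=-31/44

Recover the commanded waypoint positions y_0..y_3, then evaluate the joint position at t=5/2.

y_0=2 y_1=0 y_2=-5 y_3=-4
S(5/2) = -1009/704

y_0 = S_0(0) = a_0 = 2
y_1 = S_1(0) = a_1 = 0
y_2 = S_2(0) = a_2 = -5
y_3 = S_2(1) = -4
t_q=5/2 is in segment 1 (τ=1/2); S_1(τ)=-1009/704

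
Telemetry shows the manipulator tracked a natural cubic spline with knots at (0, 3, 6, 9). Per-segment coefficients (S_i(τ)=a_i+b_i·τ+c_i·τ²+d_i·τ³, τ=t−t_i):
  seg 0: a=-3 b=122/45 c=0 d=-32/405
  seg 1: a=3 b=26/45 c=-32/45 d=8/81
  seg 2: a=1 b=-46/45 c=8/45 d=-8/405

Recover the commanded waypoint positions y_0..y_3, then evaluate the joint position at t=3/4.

y_0=-3 y_1=3 y_2=1 y_3=-1
S(3/4) = -1

y_0 = S_0(0) = a_0 = -3
y_1 = S_1(0) = a_1 = 3
y_2 = S_2(0) = a_2 = 1
y_3 = S_2(3) = -1
t_q=3/4 is in segment 0 (τ=3/4); S_0(τ)=-1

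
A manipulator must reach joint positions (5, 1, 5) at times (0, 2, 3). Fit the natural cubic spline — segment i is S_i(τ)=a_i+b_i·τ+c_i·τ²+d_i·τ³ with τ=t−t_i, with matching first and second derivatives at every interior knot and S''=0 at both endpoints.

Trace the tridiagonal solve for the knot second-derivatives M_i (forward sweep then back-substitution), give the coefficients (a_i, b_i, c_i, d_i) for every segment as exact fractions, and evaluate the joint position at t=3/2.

Δ: Δ0=-2, Δ1=4
row 1: diag=6, rhs=36; c'=1/6, d'=6
back: M1=6
M: M0=0, M1=6, M2=0
seg 0: a=5, c=M0/2=0, d=(M1−M0)/(6·2)=1/2, b=Δ0−h0·(2M0+M1)/6=-4
seg 1: a=1, c=M1/2=3, d=(M2−M1)/(6·1)=-1, b=Δ1−h1·(2M1+M2)/6=2
t_q=3/2 → seg 0, τ=3/2; S=5+-4·τ+0·τ²+1/2·τ³=11/16

  seg 0: a=5 b=-4 c=0 d=1/2
  seg 1: a=1 b=2 c=3 d=-1
S(3/2) = 11/16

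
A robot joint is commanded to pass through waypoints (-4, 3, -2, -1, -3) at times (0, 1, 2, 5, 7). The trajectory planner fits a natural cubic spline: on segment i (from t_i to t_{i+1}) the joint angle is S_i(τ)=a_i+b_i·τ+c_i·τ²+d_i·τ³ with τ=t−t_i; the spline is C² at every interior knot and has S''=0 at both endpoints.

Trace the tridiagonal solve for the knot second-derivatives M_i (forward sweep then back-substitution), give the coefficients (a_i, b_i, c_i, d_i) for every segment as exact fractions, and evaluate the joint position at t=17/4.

Δ: Δ0=7, Δ1=-5, Δ2=1/3, Δ3=-1
row 1: diag=4, rhs=-72; c'=1/4, d'=-18
row 2: denom=8−1·1/4=31/4; d'=(32−1·-18)/(31/4)=200/31
row 3: denom=10−3·12/31=274/31; d'=(-8−3·200/31)/(274/31)=-424/137
back: M3=-424/137
back: M2=200/31−12/31·-424/137=1048/137
back: M1=-18−1/4·1048/137=-2728/137
M: M0=0, M1=-2728/137, M2=1048/137, M3=-424/137, M4=0
seg 0: a=-4, c=M0/2=0, d=(M1−M0)/(6·1)=-1364/411, b=Δ0−h0·(2M0+M1)/6=4241/411
seg 1: a=3, c=M1/2=-1364/137, d=(M2−M1)/(6·1)=1888/411, b=Δ1−h1·(2M1+M2)/6=149/411
seg 2: a=-2, c=M2/2=524/137, d=(M3−M2)/(6·3)=-736/1233, b=Δ2−h2·(2M2+M3)/6=-2371/411
seg 3: a=-1, c=M3/2=-212/137, d=(M4−M3)/(6·2)=106/411, b=Δ3−h3·(2M3+M4)/6=437/411
t_q=17/4 → seg 2, τ=9/4; S=-2+-2371/411·τ+524/137·τ²+-736/1233·τ³=-331/137

  seg 0: a=-4 b=4241/411 c=0 d=-1364/411
  seg 1: a=3 b=149/411 c=-1364/137 d=1888/411
  seg 2: a=-2 b=-2371/411 c=524/137 d=-736/1233
  seg 3: a=-1 b=437/411 c=-212/137 d=106/411
S(17/4) = -331/137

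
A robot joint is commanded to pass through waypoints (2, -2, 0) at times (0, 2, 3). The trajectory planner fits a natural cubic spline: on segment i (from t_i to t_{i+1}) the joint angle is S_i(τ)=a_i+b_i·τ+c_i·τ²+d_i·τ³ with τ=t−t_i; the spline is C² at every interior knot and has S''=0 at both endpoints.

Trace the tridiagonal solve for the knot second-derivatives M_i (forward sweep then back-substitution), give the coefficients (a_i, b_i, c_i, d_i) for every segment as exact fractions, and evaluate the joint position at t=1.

  seg 0: a=2 b=-10/3 c=0 d=1/3
  seg 1: a=-2 b=2/3 c=2 d=-2/3
S(1) = -1

Δ: Δ0=-2, Δ1=2
row 1: diag=6, rhs=24; c'=1/6, d'=4
back: M1=4
M: M0=0, M1=4, M2=0
seg 0: a=2, c=M0/2=0, d=(M1−M0)/(6·2)=1/3, b=Δ0−h0·(2M0+M1)/6=-10/3
seg 1: a=-2, c=M1/2=2, d=(M2−M1)/(6·1)=-2/3, b=Δ1−h1·(2M1+M2)/6=2/3
t_q=1 → seg 0, τ=1; S=2+-10/3·τ+0·τ²+1/3·τ³=-1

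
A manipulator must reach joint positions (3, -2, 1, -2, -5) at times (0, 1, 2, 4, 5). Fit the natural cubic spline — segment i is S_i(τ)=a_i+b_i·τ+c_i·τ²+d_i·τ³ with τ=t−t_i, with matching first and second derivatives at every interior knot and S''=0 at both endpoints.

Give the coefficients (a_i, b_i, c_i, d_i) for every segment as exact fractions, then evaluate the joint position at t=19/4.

  seg 0: a=3 b=-445/61 c=0 d=140/61
  seg 1: a=-2 b=-25/61 c=420/61 d=-212/61
  seg 2: a=1 b=179/61 c=-216/61 d=323/488
  seg 3: a=-2 b=-401/122 c=105/244 d=-35/244
S(19/4) = -66893/15616

Δ: Δ0=-5, Δ1=3, Δ2=-3/2, Δ3=-3
row 1: diag=4, rhs=48; c'=1/4, d'=12
row 2: denom=6−1·1/4=23/4; d'=(-27−1·12)/(23/4)=-156/23
row 3: denom=6−2·8/23=122/23; d'=(-9−2·-156/23)/(122/23)=105/122
back: M3=105/122
back: M2=-156/23−8/23·105/122=-432/61
back: M1=12−1/4·-432/61=840/61
M: M0=0, M1=840/61, M2=-432/61, M3=105/122, M4=0
seg 0: a=3, c=M0/2=0, d=(M1−M0)/(6·1)=140/61, b=Δ0−h0·(2M0+M1)/6=-445/61
seg 1: a=-2, c=M1/2=420/61, d=(M2−M1)/(6·1)=-212/61, b=Δ1−h1·(2M1+M2)/6=-25/61
seg 2: a=1, c=M2/2=-216/61, d=(M3−M2)/(6·2)=323/488, b=Δ2−h2·(2M2+M3)/6=179/61
seg 3: a=-2, c=M3/2=105/244, d=(M4−M3)/(6·1)=-35/244, b=Δ3−h3·(2M3+M4)/6=-401/122
t_q=19/4 → seg 3, τ=3/4; S=-2+-401/122·τ+105/244·τ²+-35/244·τ³=-66893/15616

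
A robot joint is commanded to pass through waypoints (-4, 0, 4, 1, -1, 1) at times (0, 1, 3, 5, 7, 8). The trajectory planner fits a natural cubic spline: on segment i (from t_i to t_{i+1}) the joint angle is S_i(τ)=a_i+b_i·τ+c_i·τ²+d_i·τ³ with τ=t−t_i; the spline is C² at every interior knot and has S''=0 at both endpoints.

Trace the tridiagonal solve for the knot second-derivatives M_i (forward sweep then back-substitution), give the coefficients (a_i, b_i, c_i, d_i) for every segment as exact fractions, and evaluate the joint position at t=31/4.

Δ: Δ0=4, Δ1=2, Δ2=-3/2, Δ3=-1, Δ4=2
row 1: diag=6, rhs=-12; c'=1/3, d'=-2
row 2: denom=8−2·1/3=22/3; d'=(-21−2·-2)/(22/3)=-51/22
row 3: denom=8−2·3/11=82/11; d'=(3−2·-51/22)/(82/11)=42/41
row 4: denom=6−2·11/41=224/41; d'=(18−2·42/41)/(224/41)=327/112
back: M4=327/112
back: M3=42/41−11/41·327/112=27/112
back: M2=-51/22−3/11·27/112=-267/112
back: M1=-2−1/3·-267/112=-135/112
M: M0=0, M1=-135/112, M2=-267/112, M3=27/112, M4=327/112, M5=0
seg 0: a=-4, c=M0/2=0, d=(M1−M0)/(6·1)=-45/224, b=Δ0−h0·(2M0+M1)/6=941/224
seg 1: a=0, c=M1/2=-135/224, d=(M2−M1)/(6·2)=-11/112, b=Δ1−h1·(2M1+M2)/6=403/112
seg 2: a=4, c=M2/2=-267/224, d=(M3−M2)/(6·2)=7/32, b=Δ2−h2·(2M2+M3)/6=1/112
seg 3: a=1, c=M3/2=27/224, d=(M4−M3)/(6·2)=25/112, b=Δ3−h3·(2M3+M4)/6=-239/112
seg 4: a=-1, c=M4/2=327/224, d=(M5−M4)/(6·1)=-109/224, b=Δ4−h4·(2M4+M5)/6=115/112
t_q=31/4 → seg 4, τ=3/4; S=-1+115/112·τ+327/224·τ²+-109/224·τ³=5533/14336

  seg 0: a=-4 b=941/224 c=0 d=-45/224
  seg 1: a=0 b=403/112 c=-135/224 d=-11/112
  seg 2: a=4 b=1/112 c=-267/224 d=7/32
  seg 3: a=1 b=-239/112 c=27/224 d=25/112
  seg 4: a=-1 b=115/112 c=327/224 d=-109/224
S(31/4) = 5533/14336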